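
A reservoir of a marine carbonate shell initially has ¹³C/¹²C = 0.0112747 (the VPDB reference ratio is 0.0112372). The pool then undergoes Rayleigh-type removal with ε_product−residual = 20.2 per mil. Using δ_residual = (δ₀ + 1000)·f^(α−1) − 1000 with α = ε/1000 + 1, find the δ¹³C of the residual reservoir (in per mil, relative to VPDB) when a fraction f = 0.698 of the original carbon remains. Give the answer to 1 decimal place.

δ₀ = (0.0112747/0.0112372 − 1)×1000 = (1.003337 − 1)×1000 = 3.337 per mil
α − 1 = ε/1000 = 0.0202
f^(α−1) = 0.698^(0.0202) = 0.992764
δ_res = (3.337 + 1000) × 0.992764 − 1000 = 996.077 − 1000 = -3.92 per mil

-3.9 per mil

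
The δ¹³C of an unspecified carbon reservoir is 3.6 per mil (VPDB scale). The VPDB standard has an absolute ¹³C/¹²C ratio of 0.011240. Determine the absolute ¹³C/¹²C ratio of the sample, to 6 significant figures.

R_sample = R_standard × (δ¹³C/1000 + 1)
R_sample = 0.011240 × (3.6/1000 + 1) = 0.011240 × 1.003600
R_sample = 0.0112805

0.0112805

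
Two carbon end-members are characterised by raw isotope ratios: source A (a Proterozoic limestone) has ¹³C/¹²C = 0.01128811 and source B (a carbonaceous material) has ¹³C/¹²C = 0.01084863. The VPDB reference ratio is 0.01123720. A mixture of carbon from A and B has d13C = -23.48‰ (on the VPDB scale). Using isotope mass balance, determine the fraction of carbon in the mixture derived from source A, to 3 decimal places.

0.284

δ_A = (0.01128811/0.01123720 − 1)×1000 = (1.004530 − 1)×1000 = 4.530‰
δ_B = (0.01084863/0.01123720 − 1)×1000 = (0.965421 − 1)×1000 = -34.579‰
f_A = (δ_mix − δ_B)/(δ_A − δ_B) = (-23.48 − (-34.579))/(4.530 − (-34.579))
f_A = 11.099 / 39.109 = 0.2838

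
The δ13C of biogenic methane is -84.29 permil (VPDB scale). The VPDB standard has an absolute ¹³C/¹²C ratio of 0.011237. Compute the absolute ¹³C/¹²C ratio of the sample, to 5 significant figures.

0.010290

R_sample = R_standard × (δ13C/1000 + 1)
R_sample = 0.011237 × (-84.29/1000 + 1) = 0.011237 × 0.915710
R_sample = 0.0102898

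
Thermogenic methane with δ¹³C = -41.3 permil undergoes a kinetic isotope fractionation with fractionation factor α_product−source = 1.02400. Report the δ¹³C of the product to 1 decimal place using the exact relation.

-18.3 permil

δ_product = (δ_source + 1000)·α − 1000
δ_product = (-41.3 + 1000) × 1.02400 − 1000
δ_product = 981.709 − 1000 = -18.29 permil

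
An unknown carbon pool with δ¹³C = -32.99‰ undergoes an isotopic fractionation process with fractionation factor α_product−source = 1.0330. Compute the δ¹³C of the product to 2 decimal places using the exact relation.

-1.08‰

δ_product = (δ_source + 1000)·α − 1000
δ_product = (-32.99 + 1000) × 1.0330 − 1000
δ_product = 998.921 − 1000 = -1.079‰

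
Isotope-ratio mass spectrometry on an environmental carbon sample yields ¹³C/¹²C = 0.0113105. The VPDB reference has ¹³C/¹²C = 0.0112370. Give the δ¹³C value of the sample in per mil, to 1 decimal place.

6.5 per mil

δ¹³C = (R_sample / R_standard − 1) × 1000
R_sample / R_standard = 0.0113105 / 0.0112370 = 1.006541
δ¹³C = (1.006541 − 1) × 1000 = 6.54 per mil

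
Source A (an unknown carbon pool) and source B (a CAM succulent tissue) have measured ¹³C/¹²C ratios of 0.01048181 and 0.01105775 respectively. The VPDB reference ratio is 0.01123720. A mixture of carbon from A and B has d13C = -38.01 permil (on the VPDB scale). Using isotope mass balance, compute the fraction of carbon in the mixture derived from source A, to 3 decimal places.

δ_A = (0.01048181/0.01123720 − 1)×1000 = (0.932778 − 1)×1000 = -67.222 permil
δ_B = (0.01105775/0.01123720 − 1)×1000 = (0.984031 − 1)×1000 = -15.969 permil
f_A = (δ_mix − δ_B)/(δ_A − δ_B) = (-38.01 − (-15.969))/(-67.222 − (-15.969))
f_A = -22.041 / -51.253 = 0.4300

0.430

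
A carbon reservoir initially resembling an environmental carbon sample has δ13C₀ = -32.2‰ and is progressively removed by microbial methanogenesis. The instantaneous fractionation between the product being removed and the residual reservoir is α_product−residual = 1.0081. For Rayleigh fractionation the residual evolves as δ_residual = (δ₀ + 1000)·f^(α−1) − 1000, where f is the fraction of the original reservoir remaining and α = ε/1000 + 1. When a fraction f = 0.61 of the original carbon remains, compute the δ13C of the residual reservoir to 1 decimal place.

-36.1‰

Rayleigh residual: δ_res = (δ₀ + 1000)·f^(α−1) − 1000
α − 1 = 0.00810
f^(α−1) = 0.61^(0.00810) = 0.996004
δ_res = (-32.2 + 1000) × 0.996004 − 1000 = 963.933 − 1000 = -36.07‰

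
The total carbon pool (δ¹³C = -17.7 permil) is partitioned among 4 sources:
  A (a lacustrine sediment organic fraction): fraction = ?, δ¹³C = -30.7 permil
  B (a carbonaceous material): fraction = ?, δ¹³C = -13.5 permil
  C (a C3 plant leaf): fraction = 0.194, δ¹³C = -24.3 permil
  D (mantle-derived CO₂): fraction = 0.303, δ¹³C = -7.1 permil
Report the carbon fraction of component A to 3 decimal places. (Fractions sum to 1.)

0.235

Let f_A and f_B be the unknown fractions; fractions sum to 1 so f_A + f_B = 0.503.
Mass balance: Σ fᵢ·δᵢ = δ_bulk ⇒ f_A·(-30.7) + f_B·(-13.5) = -17.7 − (-6.865) = -10.834
Substitute f_B = 0.503 − f_A:
f_A·(-30.7 − -13.5) = -10.834 − 0.503×(-13.5) = -4.044
f_A = -4.044 / -17.2 = 0.2351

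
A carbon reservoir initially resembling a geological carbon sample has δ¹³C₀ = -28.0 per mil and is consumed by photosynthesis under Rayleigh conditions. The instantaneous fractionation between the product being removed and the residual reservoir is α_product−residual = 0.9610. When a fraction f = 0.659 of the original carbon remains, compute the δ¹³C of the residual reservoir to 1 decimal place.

-12.1 per mil

Rayleigh residual: δ_res = (δ₀ + 1000)·f^(α−1) − 1000
α − 1 = -0.03900
f^(α−1) = 0.659^(-0.03900) = 1.016397
δ_res = (-28.0 + 1000) × 1.016397 − 1000 = 987.938 − 1000 = -12.06 per mil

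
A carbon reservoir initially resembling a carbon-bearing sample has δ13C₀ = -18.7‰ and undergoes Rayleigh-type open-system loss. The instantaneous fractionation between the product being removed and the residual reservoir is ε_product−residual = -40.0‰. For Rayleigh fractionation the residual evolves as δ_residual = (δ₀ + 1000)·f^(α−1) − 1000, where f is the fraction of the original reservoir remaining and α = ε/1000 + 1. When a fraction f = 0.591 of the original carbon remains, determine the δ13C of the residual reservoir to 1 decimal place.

2.2‰

Rayleigh residual: δ_res = (δ₀ + 1000)·f^(α−1) − 1000
α = ε/1000 + 1 = 0.96000, so α − 1 = -0.04000
f^(α−1) = 0.591^(-0.04000) = 1.021260
δ_res = (-18.7 + 1000) × 1.021260 − 1000 = 1002.163 − 1000 = 2.16‰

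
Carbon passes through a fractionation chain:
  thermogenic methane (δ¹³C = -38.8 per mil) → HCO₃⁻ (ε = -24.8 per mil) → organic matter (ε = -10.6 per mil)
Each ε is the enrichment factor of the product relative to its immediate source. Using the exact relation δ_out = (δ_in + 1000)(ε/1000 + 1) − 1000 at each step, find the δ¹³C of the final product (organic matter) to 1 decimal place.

-72.6 per mil

step 1: δ = (-38.80 + 1000)·(-24.8/1000 + 1) − 1000 = -62.64 per mil
step 2: δ = (-62.64 + 1000)·(-10.6/1000 + 1) − 1000 = -72.57 per mil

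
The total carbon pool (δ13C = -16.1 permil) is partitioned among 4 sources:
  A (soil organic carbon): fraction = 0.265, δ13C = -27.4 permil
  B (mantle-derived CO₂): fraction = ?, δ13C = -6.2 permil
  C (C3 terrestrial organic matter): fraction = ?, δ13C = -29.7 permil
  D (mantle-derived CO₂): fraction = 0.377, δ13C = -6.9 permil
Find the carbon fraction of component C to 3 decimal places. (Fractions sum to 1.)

0.171

Let f_C and f_B be the unknown fractions; fractions sum to 1 so f_C + f_B = 0.358.
Mass balance: Σ fᵢ·δᵢ = δ_bulk ⇒ f_C·(-29.7) + f_B·(-6.2) = -16.1 − (-9.862) = -6.238
Substitute f_B = 0.358 − f_C:
f_C·(-29.7 − -6.2) = -6.238 − 0.358×(-6.2) = -4.018
f_C = -4.018 / -23.5 = 0.1710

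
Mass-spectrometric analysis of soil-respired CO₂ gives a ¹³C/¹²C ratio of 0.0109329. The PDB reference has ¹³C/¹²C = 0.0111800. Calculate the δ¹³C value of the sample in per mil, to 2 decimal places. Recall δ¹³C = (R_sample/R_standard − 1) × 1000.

-22.10 per mil

δ¹³C = (R_sample / R_standard − 1) × 1000
R_sample / R_standard = 0.0109329 / 0.0111800 = 0.977898
δ¹³C = (0.977898 − 1) × 1000 = -22.102 per mil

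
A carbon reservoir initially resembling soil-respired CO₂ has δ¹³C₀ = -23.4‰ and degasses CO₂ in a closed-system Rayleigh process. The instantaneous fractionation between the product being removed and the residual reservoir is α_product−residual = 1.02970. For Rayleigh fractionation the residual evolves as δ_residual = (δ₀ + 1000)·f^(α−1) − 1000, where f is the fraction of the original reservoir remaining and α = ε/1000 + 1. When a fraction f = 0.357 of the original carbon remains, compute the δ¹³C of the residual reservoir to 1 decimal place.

-52.8‰

Rayleigh residual: δ_res = (δ₀ + 1000)·f^(α−1) − 1000
α − 1 = 0.02970
f^(α−1) = 0.357^(0.02970) = 0.969872
δ_res = (-23.4 + 1000) × 0.969872 − 1000 = 947.177 − 1000 = -52.82‰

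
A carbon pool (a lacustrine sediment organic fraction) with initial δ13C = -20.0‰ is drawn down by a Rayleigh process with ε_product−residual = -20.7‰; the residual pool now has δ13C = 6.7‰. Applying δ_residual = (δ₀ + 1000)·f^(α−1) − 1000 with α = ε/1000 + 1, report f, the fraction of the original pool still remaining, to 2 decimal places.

α − 1 = ε/1000 = -0.0207
(δ_res + 1000)/(δ₀ + 1000) = (6.7 + 1000)/(-20.0 + 1000) = 1006.7/980.0 = 1.027245
f = 1.027245^(1/-0.0207) = exp(ln(1.027245)/-0.0207) = exp(0.02688/-0.0207)
f = exp(-1.2986) = 0.2729

0.27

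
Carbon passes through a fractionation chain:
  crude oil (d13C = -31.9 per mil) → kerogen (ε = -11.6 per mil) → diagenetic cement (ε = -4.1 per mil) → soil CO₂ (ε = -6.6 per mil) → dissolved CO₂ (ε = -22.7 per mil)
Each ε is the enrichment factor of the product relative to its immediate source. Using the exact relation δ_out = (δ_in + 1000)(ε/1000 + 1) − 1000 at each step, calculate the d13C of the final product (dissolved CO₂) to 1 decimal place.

-74.8 per mil

step 1: δ = (-31.90 + 1000)·(-11.6/1000 + 1) − 1000 = -43.13 per mil
step 2: δ = (-43.13 + 1000)·(-4.1/1000 + 1) − 1000 = -47.05 per mil
step 3: δ = (-47.05 + 1000)·(-6.6/1000 + 1) − 1000 = -53.34 per mil
step 4: δ = (-53.34 + 1000)·(-22.7/1000 + 1) − 1000 = -74.83 per mil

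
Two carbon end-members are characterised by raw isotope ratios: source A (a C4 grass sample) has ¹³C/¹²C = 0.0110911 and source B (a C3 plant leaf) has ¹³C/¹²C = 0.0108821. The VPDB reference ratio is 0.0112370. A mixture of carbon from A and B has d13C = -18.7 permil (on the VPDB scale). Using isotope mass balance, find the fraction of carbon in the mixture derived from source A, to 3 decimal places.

0.693

δ_A = (0.0110911/0.0112370 − 1)×1000 = (0.987016 − 1)×1000 = -12.984 permil
δ_B = (0.0108821/0.0112370 − 1)×1000 = (0.968417 − 1)×1000 = -31.583 permil
f_A = (δ_mix − δ_B)/(δ_A − δ_B) = (-18.7 − (-31.583))/(-12.984 − (-31.583))
f_A = 12.883 / 18.599 = 0.6927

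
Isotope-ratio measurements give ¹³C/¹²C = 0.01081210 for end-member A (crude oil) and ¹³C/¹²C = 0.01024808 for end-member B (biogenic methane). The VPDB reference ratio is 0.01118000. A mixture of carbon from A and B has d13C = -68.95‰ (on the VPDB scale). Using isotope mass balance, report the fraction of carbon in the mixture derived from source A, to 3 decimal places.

δ_A = (0.01081210/0.01118000 − 1)×1000 = (0.967093 − 1)×1000 = -32.907‰
δ_B = (0.01024808/0.01118000 − 1)×1000 = (0.916644 − 1)×1000 = -83.356‰
f_A = (δ_mix − δ_B)/(δ_A − δ_B) = (-68.95 − (-83.356))/(-32.907 − (-83.356))
f_A = 14.406 / 50.449 = 0.2856

0.286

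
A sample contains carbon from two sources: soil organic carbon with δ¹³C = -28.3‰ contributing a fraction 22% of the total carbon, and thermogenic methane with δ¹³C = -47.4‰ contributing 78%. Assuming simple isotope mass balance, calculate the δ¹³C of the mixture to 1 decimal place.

-43.2‰

δ_mix = f_A·δ_A + f_B·δ_B
δ_mix = 0.22 × (-28.3) + 0.78 × (-47.4)
δ_mix = -6.23 + -36.97 = -43.20‰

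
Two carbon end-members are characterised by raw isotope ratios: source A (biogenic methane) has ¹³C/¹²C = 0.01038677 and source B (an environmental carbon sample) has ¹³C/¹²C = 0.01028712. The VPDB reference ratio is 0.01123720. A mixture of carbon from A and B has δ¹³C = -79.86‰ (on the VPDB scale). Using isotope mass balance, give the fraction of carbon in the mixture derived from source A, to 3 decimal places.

δ_A = (0.01038677/0.01123720 − 1)×1000 = (0.924320 − 1)×1000 = -75.680‰
δ_B = (0.01028712/0.01123720 − 1)×1000 = (0.915452 − 1)×1000 = -84.548‰
f_A = (δ_mix − δ_B)/(δ_A − δ_B) = (-79.86 − (-84.548))/(-75.680 − (-84.548))
f_A = 4.688 / 8.868 = 0.5286

0.529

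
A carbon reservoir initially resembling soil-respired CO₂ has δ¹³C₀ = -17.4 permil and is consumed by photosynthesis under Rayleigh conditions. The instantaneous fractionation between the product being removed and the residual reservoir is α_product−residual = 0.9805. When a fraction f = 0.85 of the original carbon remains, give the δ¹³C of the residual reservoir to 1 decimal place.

Rayleigh residual: δ_res = (δ₀ + 1000)·f^(α−1) − 1000
α − 1 = -0.01950
f^(α−1) = 0.85^(-0.01950) = 1.003174
δ_res = (-17.4 + 1000) × 1.003174 − 1000 = 985.719 − 1000 = -14.28 permil

-14.3 permil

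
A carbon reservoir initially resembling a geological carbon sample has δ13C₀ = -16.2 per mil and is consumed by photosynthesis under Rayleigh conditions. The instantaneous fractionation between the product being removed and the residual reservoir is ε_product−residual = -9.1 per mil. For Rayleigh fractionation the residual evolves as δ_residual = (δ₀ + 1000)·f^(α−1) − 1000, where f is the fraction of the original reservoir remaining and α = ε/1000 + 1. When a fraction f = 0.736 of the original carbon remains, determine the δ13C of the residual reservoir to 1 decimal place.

-13.5 per mil

Rayleigh residual: δ_res = (δ₀ + 1000)·f^(α−1) − 1000
α = ε/1000 + 1 = 0.99090, so α − 1 = -0.00910
f^(α−1) = 0.736^(-0.00910) = 1.002793
δ_res = (-16.2 + 1000) × 1.002793 − 1000 = 986.548 − 1000 = -13.45 per mil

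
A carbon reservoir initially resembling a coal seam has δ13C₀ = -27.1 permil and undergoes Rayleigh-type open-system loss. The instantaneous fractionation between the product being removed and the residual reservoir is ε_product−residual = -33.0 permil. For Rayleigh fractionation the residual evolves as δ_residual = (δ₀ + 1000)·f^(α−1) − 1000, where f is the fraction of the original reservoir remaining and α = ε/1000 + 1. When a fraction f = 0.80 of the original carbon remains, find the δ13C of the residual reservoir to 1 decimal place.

Rayleigh residual: δ_res = (δ₀ + 1000)·f^(α−1) − 1000
α = ε/1000 + 1 = 0.96700, so α − 1 = -0.03300
f^(α−1) = 0.80^(-0.03300) = 1.007391
δ_res = (-27.1 + 1000) × 1.007391 − 1000 = 980.091 − 1000 = -19.91 permil

-19.9 permil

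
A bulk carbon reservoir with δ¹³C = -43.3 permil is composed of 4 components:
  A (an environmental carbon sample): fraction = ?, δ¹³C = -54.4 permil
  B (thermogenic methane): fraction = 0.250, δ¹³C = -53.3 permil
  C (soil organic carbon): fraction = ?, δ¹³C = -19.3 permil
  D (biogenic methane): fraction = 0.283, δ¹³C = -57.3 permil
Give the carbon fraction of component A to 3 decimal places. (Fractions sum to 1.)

Let f_A and f_C be the unknown fractions; fractions sum to 1 so f_A + f_C = 0.467.
Mass balance: Σ fᵢ·δᵢ = δ_bulk ⇒ f_A·(-54.4) + f_C·(-19.3) = -43.3 − (-29.541) = -13.759
Substitute f_C = 0.467 − f_A:
f_A·(-54.4 − -19.3) = -13.759 − 0.467×(-19.3) = -4.746
f_A = -4.746 / -35.1 = 0.1352

0.135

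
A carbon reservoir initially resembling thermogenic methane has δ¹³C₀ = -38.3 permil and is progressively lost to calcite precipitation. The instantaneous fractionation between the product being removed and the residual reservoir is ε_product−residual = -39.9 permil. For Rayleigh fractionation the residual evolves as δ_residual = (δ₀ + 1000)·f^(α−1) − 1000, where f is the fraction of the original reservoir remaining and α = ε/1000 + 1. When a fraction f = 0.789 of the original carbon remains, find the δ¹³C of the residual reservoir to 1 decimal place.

-29.2 permil

Rayleigh residual: δ_res = (δ₀ + 1000)·f^(α−1) − 1000
α = ε/1000 + 1 = 0.96010, so α − 1 = -0.03990
f^(α−1) = 0.789^(-0.03990) = 1.009501
δ_res = (-38.3 + 1000) × 1.009501 − 1000 = 970.837 − 1000 = -29.16 permil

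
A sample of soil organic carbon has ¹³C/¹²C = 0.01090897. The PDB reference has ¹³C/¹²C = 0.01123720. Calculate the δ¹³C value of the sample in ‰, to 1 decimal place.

δ¹³C = (R_sample / R_standard − 1) × 1000
R_sample / R_standard = 0.01090897 / 0.01123720 = 0.970791
δ¹³C = (0.970791 − 1) × 1000 = -29.21‰

-29.2‰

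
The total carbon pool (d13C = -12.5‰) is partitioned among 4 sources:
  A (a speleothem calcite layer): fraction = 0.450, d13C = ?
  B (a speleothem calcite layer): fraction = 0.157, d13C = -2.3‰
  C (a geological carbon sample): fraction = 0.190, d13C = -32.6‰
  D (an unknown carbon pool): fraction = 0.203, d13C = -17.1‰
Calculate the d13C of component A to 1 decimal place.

-5.5‰

Isotope mass balance: δ_bulk = Σ fᵢ·δᵢ.
-12.5 = 0.450×δ_A + 0.157×(-2.3) + 0.190×(-32.6) + 0.203×(-17.1)
0.450·δ_A = -12.5 − (-10.026) = -2.474
δ_A = -2.474 / 0.450 = -5.50‰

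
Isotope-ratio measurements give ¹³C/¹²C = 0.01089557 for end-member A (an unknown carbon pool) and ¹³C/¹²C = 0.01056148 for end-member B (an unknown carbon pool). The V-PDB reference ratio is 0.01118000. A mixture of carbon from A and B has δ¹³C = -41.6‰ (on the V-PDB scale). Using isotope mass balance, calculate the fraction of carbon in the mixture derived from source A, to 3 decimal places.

0.459

δ_A = (0.01089557/0.01118000 − 1)×1000 = (0.974559 − 1)×1000 = -25.441‰
δ_B = (0.01056148/0.01118000 − 1)×1000 = (0.944676 − 1)×1000 = -55.324‰
f_A = (δ_mix − δ_B)/(δ_A − δ_B) = (-41.6 − (-55.324))/(-25.441 − (-55.324))
f_A = 13.724 / 29.883 = 0.4593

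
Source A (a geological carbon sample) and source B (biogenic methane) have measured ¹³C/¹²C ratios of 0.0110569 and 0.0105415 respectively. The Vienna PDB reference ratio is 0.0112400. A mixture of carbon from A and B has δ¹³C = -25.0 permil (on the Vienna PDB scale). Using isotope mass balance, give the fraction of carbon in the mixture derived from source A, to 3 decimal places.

δ_A = (0.0110569/0.0112400 − 1)×1000 = (0.983710 − 1)×1000 = -16.290 permil
δ_B = (0.0105415/0.0112400 − 1)×1000 = (0.937856 − 1)×1000 = -62.144 permil
f_A = (δ_mix − δ_B)/(δ_A − δ_B) = (-25.0 − (-62.144))/(-16.290 − (-62.144))
f_A = 37.144 / 45.854 = 0.8101

0.810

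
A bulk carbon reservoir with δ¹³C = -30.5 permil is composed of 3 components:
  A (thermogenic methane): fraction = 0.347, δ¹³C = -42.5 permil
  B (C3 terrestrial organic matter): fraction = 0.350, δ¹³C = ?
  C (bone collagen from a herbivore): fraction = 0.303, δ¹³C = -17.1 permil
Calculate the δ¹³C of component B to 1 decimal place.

Isotope mass balance: δ_bulk = Σ fᵢ·δᵢ.
-30.5 = 0.347×(-42.5) + 0.350×δ_B + 0.303×(-17.1)
0.350·δ_B = -30.5 − (-19.929) = -10.571
δ_B = -10.571 / 0.350 = -30.20 permil

-30.2 permil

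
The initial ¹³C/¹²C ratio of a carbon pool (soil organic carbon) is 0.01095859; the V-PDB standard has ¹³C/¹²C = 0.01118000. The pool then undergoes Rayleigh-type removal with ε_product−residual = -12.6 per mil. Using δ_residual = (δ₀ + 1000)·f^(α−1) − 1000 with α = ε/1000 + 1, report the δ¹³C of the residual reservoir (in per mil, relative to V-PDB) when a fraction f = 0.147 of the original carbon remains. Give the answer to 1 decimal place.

4.2 per mil

δ₀ = (0.01095859/0.01118000 − 1)×1000 = (0.980196 − 1)×1000 = -19.804 per mil
α − 1 = ε/1000 = -0.0126
f^(α−1) = 0.147^(-0.0126) = 1.024452
δ_res = (-19.804 + 1000) × 1.024452 − 1000 = 1004.164 − 1000 = 4.16 per mil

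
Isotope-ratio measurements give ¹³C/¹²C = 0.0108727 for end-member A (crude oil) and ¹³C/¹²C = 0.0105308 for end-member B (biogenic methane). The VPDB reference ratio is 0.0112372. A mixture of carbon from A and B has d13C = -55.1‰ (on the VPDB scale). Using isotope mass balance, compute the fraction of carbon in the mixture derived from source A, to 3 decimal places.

0.255

δ_A = (0.0108727/0.0112372 − 1)×1000 = (0.967563 − 1)×1000 = -32.437‰
δ_B = (0.0105308/0.0112372 − 1)×1000 = (0.937137 − 1)×1000 = -62.863‰
f_A = (δ_mix − δ_B)/(δ_A − δ_B) = (-55.1 − (-62.863))/(-32.437 − (-62.863))
f_A = 7.763 / 30.426 = 0.2551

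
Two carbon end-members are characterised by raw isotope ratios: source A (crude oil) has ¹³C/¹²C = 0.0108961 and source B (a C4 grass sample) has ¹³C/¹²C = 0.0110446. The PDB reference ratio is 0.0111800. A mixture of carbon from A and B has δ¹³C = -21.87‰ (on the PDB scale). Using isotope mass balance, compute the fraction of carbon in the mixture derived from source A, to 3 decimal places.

δ_A = (0.0108961/0.0111800 − 1)×1000 = (0.974606 − 1)×1000 = -25.394‰
δ_B = (0.0110446/0.0111800 − 1)×1000 = (0.987889 − 1)×1000 = -12.111‰
f_A = (δ_mix − δ_B)/(δ_A − δ_B) = (-21.87 − (-12.111))/(-25.394 − (-12.111))
f_A = -9.759 / -13.283 = 0.7347

0.735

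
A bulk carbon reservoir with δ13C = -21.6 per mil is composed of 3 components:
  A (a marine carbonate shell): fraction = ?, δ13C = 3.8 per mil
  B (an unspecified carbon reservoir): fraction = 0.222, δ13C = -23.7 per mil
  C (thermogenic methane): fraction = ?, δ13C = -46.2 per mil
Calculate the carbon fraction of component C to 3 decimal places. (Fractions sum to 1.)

Let f_C and f_A be the unknown fractions; fractions sum to 1 so f_C + f_A = 0.778.
Mass balance: Σ fᵢ·δᵢ = δ_bulk ⇒ f_C·(-46.2) + f_A·(3.8) = -21.6 − (-5.261) = -16.339
Substitute f_A = 0.778 − f_C:
f_C·(-46.2 − 3.8) = -16.339 − 0.778×(3.8) = -19.295
f_C = -19.295 / -50.0 = 0.3859

0.386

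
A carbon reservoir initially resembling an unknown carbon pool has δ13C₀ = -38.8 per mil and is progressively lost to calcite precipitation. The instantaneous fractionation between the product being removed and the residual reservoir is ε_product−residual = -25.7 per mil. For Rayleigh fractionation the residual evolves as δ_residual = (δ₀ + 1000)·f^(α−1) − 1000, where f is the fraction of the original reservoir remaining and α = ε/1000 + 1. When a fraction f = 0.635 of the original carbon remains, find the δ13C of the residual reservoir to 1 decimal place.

Rayleigh residual: δ_res = (δ₀ + 1000)·f^(α−1) − 1000
α = ε/1000 + 1 = 0.97430, so α − 1 = -0.02570
f^(α−1) = 0.635^(-0.02570) = 1.011740
δ_res = (-38.8 + 1000) × 1.011740 − 1000 = 972.484 − 1000 = -27.52 per mil

-27.5 per mil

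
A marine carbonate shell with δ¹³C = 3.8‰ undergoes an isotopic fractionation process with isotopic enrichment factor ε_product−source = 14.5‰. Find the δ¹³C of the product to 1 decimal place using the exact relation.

18.4‰

Exactly, δ_product = (δ_source + 1000)·(ε/1000 + 1) − 1000.
δ_product = (3.8 + 1000) × (14.5/1000 + 1) − 1000
δ_product = 18.36‰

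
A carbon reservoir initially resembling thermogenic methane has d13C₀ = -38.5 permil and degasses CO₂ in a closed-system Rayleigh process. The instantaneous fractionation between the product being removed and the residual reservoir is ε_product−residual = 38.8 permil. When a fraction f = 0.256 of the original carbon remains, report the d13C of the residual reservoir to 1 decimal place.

-88.0 permil

Rayleigh residual: δ_res = (δ₀ + 1000)·f^(α−1) − 1000
α = ε/1000 + 1 = 1.03880, so α − 1 = 0.03880
f^(α−1) = 0.256^(0.03880) = 0.948505
δ_res = (-38.5 + 1000) × 0.948505 − 1000 = 911.988 − 1000 = -88.01 permil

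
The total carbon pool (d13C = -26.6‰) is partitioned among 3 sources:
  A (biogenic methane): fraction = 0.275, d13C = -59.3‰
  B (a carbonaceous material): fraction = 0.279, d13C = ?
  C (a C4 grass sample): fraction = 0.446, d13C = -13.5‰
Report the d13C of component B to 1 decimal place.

-15.3‰

Isotope mass balance: δ_bulk = Σ fᵢ·δᵢ.
-26.6 = 0.275×(-59.3) + 0.279×δ_B + 0.446×(-13.5)
0.279·δ_B = -26.6 − (-22.329) = -4.271
δ_B = -4.271 / 0.279 = -15.31‰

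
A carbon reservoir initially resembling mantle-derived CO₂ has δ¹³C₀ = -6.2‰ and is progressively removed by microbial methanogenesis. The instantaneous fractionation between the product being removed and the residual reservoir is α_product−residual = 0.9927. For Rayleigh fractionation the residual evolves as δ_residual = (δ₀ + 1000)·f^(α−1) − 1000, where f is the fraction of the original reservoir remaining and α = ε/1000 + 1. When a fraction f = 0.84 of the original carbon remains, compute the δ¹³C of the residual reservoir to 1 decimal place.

-4.9‰

Rayleigh residual: δ_res = (δ₀ + 1000)·f^(α−1) − 1000
α − 1 = -0.00730
f^(α−1) = 0.84^(-0.00730) = 1.001274
δ_res = (-6.2 + 1000) × 1.001274 − 1000 = 995.066 − 1000 = -4.93‰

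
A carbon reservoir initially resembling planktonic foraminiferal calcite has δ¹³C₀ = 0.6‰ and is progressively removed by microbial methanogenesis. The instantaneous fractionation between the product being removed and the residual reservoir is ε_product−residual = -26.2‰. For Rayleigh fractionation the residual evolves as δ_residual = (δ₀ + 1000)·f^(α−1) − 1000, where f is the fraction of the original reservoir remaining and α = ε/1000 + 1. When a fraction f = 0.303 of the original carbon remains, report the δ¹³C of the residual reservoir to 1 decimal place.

Rayleigh residual: δ_res = (δ₀ + 1000)·f^(α−1) − 1000
α = ε/1000 + 1 = 0.97380, so α − 1 = -0.02620
f^(α−1) = 0.303^(-0.02620) = 1.031778
δ_res = (0.6 + 1000) × 1.031778 − 1000 = 1032.397 − 1000 = 32.40‰

32.4‰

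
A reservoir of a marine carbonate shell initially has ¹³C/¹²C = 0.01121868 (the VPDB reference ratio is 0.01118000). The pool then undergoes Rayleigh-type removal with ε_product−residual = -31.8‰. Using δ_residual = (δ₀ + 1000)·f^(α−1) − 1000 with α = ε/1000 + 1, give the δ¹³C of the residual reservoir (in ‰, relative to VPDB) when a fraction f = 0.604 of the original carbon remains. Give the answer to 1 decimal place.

19.7‰

δ₀ = (0.01121868/0.01118000 − 1)×1000 = (1.003460 − 1)×1000 = 3.460‰
α − 1 = ε/1000 = -0.0318
f^(α−1) = 0.604^(-0.0318) = 1.016162
δ_res = (3.460 + 1000) × 1.016162 − 1000 = 1019.678 − 1000 = 19.68‰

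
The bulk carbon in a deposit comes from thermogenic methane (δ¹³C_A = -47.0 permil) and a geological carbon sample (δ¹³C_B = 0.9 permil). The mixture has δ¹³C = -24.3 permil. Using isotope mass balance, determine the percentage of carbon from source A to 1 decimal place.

52.6%

δ_mix = f_A·δ_A + (1 − f_A)·δ_B  ⇒  f_A = (δ_mix − δ_B)/(δ_A − δ_B)
f_A = (-24.3 − (0.9)) / (-47.0 − (0.9))
f_A = -25.2 / -47.9 = 0.5261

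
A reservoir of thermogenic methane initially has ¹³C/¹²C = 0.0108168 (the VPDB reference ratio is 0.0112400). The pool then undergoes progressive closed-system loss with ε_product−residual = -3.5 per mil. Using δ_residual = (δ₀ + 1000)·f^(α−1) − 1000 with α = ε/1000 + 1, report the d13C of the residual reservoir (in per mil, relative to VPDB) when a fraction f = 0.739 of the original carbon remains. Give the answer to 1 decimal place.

-36.6 per mil

δ₀ = (0.0108168/0.0112400 − 1)×1000 = (0.962349 − 1)×1000 = -37.651 per mil
α − 1 = ε/1000 = -0.0035
f^(α−1) = 0.739^(-0.0035) = 1.001059
δ_res = (-37.651 + 1000) × 1.001059 − 1000 = 963.368 − 1000 = -36.63 per mil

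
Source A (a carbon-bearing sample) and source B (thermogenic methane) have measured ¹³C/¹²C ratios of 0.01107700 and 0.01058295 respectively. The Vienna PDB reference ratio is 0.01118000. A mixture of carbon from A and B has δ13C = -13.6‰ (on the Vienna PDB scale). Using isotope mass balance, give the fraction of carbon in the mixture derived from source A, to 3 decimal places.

δ_A = (0.01107700/0.01118000 − 1)×1000 = (0.990787 − 1)×1000 = -9.213‰
δ_B = (0.01058295/0.01118000 − 1)×1000 = (0.946597 − 1)×1000 = -53.403‰
f_A = (δ_mix − δ_B)/(δ_A − δ_B) = (-13.6 − (-53.403))/(-9.213 − (-53.403))
f_A = 39.803 / 44.191 = 0.9007

0.901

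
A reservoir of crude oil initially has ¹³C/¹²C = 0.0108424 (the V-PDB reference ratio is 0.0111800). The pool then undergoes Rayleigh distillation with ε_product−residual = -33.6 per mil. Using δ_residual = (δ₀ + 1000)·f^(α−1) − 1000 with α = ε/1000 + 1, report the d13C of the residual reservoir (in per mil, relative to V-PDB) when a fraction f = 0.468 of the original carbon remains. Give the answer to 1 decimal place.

δ₀ = (0.0108424/0.0111800 − 1)×1000 = (0.969803 − 1)×1000 = -30.197 per mil
α − 1 = ε/1000 = -0.0336
f^(α−1) = 0.468^(-0.0336) = 1.025840
δ_res = (-30.197 + 1000) × 1.025840 − 1000 = 994.863 − 1000 = -5.14 per mil

-5.1 per mil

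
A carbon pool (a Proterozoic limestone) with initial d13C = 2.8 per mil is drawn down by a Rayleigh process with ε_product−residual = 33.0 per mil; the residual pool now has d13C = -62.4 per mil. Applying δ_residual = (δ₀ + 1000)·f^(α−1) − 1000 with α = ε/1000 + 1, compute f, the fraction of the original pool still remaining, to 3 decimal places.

α − 1 = ε/1000 = 0.0330
(δ_res + 1000)/(δ₀ + 1000) = (-62.4 + 1000)/(2.8 + 1000) = 937.6/1002.8 = 0.934982
f = 0.934982^(1/0.0330) = exp(ln(0.934982)/0.0330) = exp(-0.06723/0.0330)
f = exp(-2.0372) = 0.1304

0.130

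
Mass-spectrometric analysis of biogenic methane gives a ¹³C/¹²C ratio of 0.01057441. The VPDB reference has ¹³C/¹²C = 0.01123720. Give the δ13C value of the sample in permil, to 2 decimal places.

δ13C = (R_sample / R_standard − 1) × 1000
R_sample / R_standard = 0.01057441 / 0.01123720 = 0.941018
δ13C = (0.941018 − 1) × 1000 = -58.982 permil

-58.98 permil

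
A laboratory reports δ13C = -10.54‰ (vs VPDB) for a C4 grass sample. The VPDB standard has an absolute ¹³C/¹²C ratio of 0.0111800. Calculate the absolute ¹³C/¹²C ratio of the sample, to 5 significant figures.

R_sample = R_standard × (δ13C/1000 + 1)
R_sample = 0.0111800 × (-10.54/1000 + 1) = 0.0111800 × 0.989460
R_sample = 0.0110622

0.011062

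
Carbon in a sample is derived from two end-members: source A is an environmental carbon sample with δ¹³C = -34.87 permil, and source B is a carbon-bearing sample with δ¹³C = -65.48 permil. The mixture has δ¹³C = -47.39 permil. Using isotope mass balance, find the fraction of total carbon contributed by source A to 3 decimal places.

0.591

δ_mix = f_A·δ_A + (1 − f_A)·δ_B  ⇒  f_A = (δ_mix − δ_B)/(δ_A − δ_B)
f_A = (-47.39 − (-65.48)) / (-34.87 − (-65.48))
f_A = 18.09 / 30.61 = 0.5910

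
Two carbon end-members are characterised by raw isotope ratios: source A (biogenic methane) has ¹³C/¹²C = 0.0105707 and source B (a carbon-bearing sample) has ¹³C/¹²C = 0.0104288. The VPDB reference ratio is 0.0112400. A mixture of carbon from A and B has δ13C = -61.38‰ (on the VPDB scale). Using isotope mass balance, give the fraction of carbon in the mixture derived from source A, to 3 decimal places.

0.855

δ_A = (0.0105707/0.0112400 − 1)×1000 = (0.940454 − 1)×1000 = -59.546‰
δ_B = (0.0104288/0.0112400 − 1)×1000 = (0.927829 − 1)×1000 = -72.171‰
f_A = (δ_mix − δ_B)/(δ_A − δ_B) = (-61.38 − (-72.171))/(-59.546 − (-72.171))
f_A = 10.791 / 12.625 = 0.8547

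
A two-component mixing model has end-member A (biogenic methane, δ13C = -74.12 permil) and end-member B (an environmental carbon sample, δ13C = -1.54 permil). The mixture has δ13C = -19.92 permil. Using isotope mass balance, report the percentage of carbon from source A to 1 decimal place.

δ_mix = f_A·δ_A + (1 − f_A)·δ_B  ⇒  f_A = (δ_mix − δ_B)/(δ_A − δ_B)
f_A = (-19.92 − (-1.54)) / (-74.12 − (-1.54))
f_A = -18.38 / -72.58 = 0.2532

25.3%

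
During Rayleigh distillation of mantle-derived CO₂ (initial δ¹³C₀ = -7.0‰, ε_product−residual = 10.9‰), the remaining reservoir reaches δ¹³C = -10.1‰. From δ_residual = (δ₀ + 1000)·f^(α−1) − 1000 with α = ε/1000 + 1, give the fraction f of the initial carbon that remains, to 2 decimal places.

0.75

α − 1 = ε/1000 = 0.0109
(δ_res + 1000)/(δ₀ + 1000) = (-10.1 + 1000)/(-7.0 + 1000) = 989.9/993.0 = 0.996878
f = 0.996878^(1/0.0109) = exp(ln(0.996878)/0.0109) = exp(-0.00313/0.0109)
f = exp(-0.2869) = 0.7506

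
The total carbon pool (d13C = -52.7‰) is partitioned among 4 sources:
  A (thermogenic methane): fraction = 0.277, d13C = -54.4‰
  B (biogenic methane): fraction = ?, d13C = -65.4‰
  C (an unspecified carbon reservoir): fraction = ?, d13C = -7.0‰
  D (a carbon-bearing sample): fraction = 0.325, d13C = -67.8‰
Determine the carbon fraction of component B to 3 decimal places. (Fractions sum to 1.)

Let f_B and f_C be the unknown fractions; fractions sum to 1 so f_B + f_C = 0.398.
Mass balance: Σ fᵢ·δᵢ = δ_bulk ⇒ f_B·(-65.4) + f_C·(-7.0) = -52.7 − (-37.104) = -15.596
Substitute f_C = 0.398 − f_B:
f_B·(-65.4 − -7.0) = -15.596 − 0.398×(-7.0) = -12.810
f_B = -12.810 / -58.4 = 0.2194

0.219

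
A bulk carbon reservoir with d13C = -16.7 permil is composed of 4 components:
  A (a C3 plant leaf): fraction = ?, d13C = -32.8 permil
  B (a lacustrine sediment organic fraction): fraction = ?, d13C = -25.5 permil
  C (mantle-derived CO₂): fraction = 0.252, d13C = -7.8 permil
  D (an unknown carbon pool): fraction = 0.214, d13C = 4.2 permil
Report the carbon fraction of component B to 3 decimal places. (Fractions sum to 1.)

Let f_B and f_A be the unknown fractions; fractions sum to 1 so f_B + f_A = 0.534.
Mass balance: Σ fᵢ·δᵢ = δ_bulk ⇒ f_B·(-25.5) + f_A·(-32.8) = -16.7 − (-1.067) = -15.633
Substitute f_A = 0.534 − f_B:
f_B·(-25.5 − -32.8) = -15.633 − 0.534×(-32.8) = 1.882
f_B = 1.882 / 7.3 = 0.2578

0.258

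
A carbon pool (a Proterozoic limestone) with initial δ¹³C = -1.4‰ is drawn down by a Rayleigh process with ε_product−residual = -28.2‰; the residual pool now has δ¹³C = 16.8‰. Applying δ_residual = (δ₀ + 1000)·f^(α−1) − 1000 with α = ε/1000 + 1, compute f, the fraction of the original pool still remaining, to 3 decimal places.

0.527

α − 1 = ε/1000 = -0.0282
(δ_res + 1000)/(δ₀ + 1000) = (16.8 + 1000)/(-1.4 + 1000) = 1016.8/998.6 = 1.018226
f = 1.018226^(1/-0.0282) = exp(ln(1.018226)/-0.0282) = exp(0.01806/-0.0282)
f = exp(-0.6405) = 0.5270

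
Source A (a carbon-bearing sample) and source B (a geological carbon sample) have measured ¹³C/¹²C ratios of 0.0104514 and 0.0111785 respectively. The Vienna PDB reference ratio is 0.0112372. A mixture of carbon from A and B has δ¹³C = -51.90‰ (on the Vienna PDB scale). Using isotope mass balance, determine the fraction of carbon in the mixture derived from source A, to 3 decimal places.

0.721

δ_A = (0.0104514/0.0112372 − 1)×1000 = (0.930072 − 1)×1000 = -69.928‰
δ_B = (0.0111785/0.0112372 − 1)×1000 = (0.994776 − 1)×1000 = -5.224‰
f_A = (δ_mix − δ_B)/(δ_A − δ_B) = (-51.90 − (-5.224))/(-69.928 − (-5.224))
f_A = -46.676 / -64.705 = 0.7214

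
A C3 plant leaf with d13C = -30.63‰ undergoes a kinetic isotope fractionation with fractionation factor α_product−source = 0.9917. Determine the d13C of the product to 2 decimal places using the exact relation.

-38.68‰

δ_product = (δ_source + 1000)·α − 1000
δ_product = (-30.63 + 1000) × 0.9917 − 1000
δ_product = 961.324 − 1000 = -38.676‰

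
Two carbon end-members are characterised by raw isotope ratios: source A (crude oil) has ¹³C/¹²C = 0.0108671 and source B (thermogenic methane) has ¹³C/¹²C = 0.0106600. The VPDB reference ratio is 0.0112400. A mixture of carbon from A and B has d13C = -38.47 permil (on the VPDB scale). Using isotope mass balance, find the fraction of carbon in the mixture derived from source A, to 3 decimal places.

0.713

δ_A = (0.0108671/0.0112400 − 1)×1000 = (0.966824 − 1)×1000 = -33.176 permil
δ_B = (0.0106600/0.0112400 − 1)×1000 = (0.948399 − 1)×1000 = -51.601 permil
f_A = (δ_mix − δ_B)/(δ_A − δ_B) = (-38.47 − (-51.601))/(-33.176 − (-51.601))
f_A = 13.131 / 18.425 = 0.7127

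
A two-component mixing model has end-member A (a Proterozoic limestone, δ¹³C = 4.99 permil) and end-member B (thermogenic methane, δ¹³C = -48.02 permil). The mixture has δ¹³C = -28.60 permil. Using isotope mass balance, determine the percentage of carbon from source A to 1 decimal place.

36.6%

δ_mix = f_A·δ_A + (1 − f_A)·δ_B  ⇒  f_A = (δ_mix − δ_B)/(δ_A − δ_B)
f_A = (-28.60 − (-48.02)) / (4.99 − (-48.02))
f_A = 19.42 / 53.01 = 0.3663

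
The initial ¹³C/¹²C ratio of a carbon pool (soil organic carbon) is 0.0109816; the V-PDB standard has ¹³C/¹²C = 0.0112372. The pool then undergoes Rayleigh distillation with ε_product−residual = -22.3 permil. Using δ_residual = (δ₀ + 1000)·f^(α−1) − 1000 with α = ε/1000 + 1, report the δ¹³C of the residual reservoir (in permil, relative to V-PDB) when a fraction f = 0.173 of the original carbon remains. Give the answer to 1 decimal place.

δ₀ = (0.0109816/0.0112372 − 1)×1000 = (0.977254 − 1)×1000 = -22.746 permil
α − 1 = ε/1000 = -0.0223
f^(α−1) = 0.173^(-0.0223) = 1.039900
δ_res = (-22.746 + 1000) × 1.039900 − 1000 = 1016.247 − 1000 = 16.25 permil

16.2 permil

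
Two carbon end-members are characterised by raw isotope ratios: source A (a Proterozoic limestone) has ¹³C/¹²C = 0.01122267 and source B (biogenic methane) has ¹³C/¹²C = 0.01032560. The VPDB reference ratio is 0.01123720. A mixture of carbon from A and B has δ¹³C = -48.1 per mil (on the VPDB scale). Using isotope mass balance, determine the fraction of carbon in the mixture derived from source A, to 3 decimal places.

0.414

δ_A = (0.01122267/0.01123720 − 1)×1000 = (0.998707 − 1)×1000 = -1.293 per mil
δ_B = (0.01032560/0.01123720 − 1)×1000 = (0.918877 − 1)×1000 = -81.123 per mil
f_A = (δ_mix − δ_B)/(δ_A − δ_B) = (-48.1 − (-81.123))/(-1.293 − (-81.123))
f_A = 33.023 / 79.830 = 0.4137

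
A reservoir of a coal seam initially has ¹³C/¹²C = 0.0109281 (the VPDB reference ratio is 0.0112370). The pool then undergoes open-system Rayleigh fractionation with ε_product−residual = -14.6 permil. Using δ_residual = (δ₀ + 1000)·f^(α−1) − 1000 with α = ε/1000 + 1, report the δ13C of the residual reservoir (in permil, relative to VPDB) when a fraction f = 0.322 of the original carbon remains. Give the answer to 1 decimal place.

δ₀ = (0.0109281/0.0112370 − 1)×1000 = (0.972510 − 1)×1000 = -27.490 permil
α − 1 = ε/1000 = -0.0146
f^(α−1) = 0.322^(-0.0146) = 1.016682
δ_res = (-27.490 + 1000) × 1.016682 − 1000 = 988.734 − 1000 = -11.27 permil

-11.3 permil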